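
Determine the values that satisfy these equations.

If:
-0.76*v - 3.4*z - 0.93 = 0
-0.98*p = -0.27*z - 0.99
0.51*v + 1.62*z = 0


Then:
p = 0.75
v = 3.00
z = -0.94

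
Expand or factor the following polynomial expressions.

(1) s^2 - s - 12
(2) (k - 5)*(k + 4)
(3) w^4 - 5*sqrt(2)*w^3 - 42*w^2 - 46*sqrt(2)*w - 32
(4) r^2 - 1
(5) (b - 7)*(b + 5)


(1) = (s - 4)*(s + 3)
(2) = k^2 - k - 20
(3) = (w - 8*sqrt(2))*(w + sqrt(2))^3
(4) = (r - 1)*(r + 1)
(5) = b^2 - 2*b - 35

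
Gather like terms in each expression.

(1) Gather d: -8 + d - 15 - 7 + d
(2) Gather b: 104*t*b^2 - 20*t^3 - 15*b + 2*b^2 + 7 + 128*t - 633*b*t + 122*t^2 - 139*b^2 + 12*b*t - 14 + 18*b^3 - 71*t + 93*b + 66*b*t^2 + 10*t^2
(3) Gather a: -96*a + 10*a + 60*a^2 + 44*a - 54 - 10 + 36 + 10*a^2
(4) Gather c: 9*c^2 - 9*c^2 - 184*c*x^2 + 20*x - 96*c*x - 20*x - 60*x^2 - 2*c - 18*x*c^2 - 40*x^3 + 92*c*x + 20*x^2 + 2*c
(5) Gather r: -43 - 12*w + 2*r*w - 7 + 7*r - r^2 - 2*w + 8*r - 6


(1) = 2*d - 30
(2) = 18*b^3 + b^2*(104*t - 137) + b*(66*t^2 - 621*t + 78) - 20*t^3 + 132*t^2 + 57*t - 7
(3) = 70*a^2 - 42*a - 28
(4) = -18*c^2*x + c*(-184*x^2 - 4*x) - 40*x^3 - 40*x^2
(5) = -r^2 + r*(2*w + 15) - 14*w - 56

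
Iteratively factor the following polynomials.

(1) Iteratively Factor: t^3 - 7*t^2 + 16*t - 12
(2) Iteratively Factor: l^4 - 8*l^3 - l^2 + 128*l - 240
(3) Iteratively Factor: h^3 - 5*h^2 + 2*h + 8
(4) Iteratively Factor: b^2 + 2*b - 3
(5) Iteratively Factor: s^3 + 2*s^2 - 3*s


(1) = (t - 3)*(t^2 - 4*t + 4) = (t - 3)*(t - 2)*(t - 2)
(2) = (l - 5)*(l^3 - 3*l^2 - 16*l + 48) = (l - 5)*(l - 3)*(l^2 - 16) = (l - 5)*(l - 4)*(l - 3)*(l + 4)
(3) = (h - 2)*(h^2 - 3*h - 4) = (h - 2)*(h + 1)*(h - 4)
(4) = (b + 3)*(b - 1)
(5) = (s)*(s^2 + 2*s - 3) = s*(s - 1)*(s + 3)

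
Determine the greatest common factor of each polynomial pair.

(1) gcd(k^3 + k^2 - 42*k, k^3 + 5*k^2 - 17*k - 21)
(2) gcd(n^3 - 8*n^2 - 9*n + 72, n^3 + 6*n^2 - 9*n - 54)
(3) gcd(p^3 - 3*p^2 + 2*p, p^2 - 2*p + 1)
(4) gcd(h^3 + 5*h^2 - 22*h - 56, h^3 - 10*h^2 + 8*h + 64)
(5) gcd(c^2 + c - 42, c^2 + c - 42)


(1) = gcd(k*(k - 6)*(k + 7), (k - 3)*(k + 1)*(k + 7)) = k + 7
(2) = n^2 - 9
(3) = gcd(p*(p - 2)*(p - 1), (p - 1)^2) = p - 1
(4) = gcd((h - 4)*(h + 2)*(h + 7), (h - 8)*(h - 4)*(h + 2)) = h^2 - 2*h - 8
(5) = gcd((c - 6)*(c + 7), (c - 6)*(c + 7)) = c^2 + c - 42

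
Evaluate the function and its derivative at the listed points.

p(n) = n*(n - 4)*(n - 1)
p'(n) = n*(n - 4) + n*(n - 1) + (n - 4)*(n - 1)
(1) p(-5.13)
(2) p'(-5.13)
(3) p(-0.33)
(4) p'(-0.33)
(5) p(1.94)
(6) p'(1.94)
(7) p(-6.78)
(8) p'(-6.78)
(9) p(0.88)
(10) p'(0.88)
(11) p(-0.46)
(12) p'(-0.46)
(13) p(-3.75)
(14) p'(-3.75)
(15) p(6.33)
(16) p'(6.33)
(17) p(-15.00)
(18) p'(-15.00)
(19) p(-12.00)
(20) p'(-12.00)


(1) = -287.11
(2) = 134.25
(3) = -1.90
(4) = 7.63
(5) = -3.76
(6) = -4.11
(7) = -568.63
(8) = 209.71
(9) = 0.33
(10) = -2.48
(11) = -3.00
(12) = 9.23
(13) = -138.05
(14) = 83.69
(15) = 78.61
(16) = 60.91
(17) = -4560.00
(18) = 829.00
(19) = -2496.00
(20) = 556.00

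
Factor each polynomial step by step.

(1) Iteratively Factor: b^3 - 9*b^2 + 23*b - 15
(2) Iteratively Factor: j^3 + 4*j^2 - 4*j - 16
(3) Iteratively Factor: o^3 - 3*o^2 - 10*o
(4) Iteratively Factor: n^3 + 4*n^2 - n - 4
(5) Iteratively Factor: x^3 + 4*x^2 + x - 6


(1) = (b - 5)*(b^2 - 4*b + 3) = (b - 5)*(b - 3)*(b - 1)
(2) = (j + 2)*(j^2 + 2*j - 8) = (j + 2)*(j + 4)*(j - 2)
(3) = (o + 2)*(o^2 - 5*o) = (o - 5)*(o + 2)*(o)
(4) = (n - 1)*(n^2 + 5*n + 4) = (n - 1)*(n + 4)*(n + 1)
(5) = (x + 2)*(x^2 + 2*x - 3) = (x - 1)*(x + 2)*(x + 3)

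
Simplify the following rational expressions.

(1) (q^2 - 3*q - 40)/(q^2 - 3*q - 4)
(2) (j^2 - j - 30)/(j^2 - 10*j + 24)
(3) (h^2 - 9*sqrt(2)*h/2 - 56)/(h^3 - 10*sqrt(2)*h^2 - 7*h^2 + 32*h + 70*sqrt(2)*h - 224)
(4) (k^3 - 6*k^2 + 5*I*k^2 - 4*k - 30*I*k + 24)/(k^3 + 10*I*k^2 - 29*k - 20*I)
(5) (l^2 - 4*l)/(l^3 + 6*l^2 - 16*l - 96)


(1) = (q^2 - 3*q - 40)/(q^2 - 3*q - 4)
(2) = (j + 5)/(j - 4)
(3) = (2*h + 7*sqrt(2))/(2*h^2 + h*(-14 - 4*sqrt(2)) + 28*sqrt(2))
(4) = (k - 6)/(k + 5*I)
(5) = l/(l^2 + 10*l + 24)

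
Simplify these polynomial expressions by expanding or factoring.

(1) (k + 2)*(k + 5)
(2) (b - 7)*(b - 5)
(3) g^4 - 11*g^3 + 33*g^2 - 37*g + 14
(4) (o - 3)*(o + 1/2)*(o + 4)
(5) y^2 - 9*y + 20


(1) = k^2 + 7*k + 10
(2) = b^2 - 12*b + 35
(3) = (g - 7)*(g - 2)*(g - 1)^2
(4) = o^3 + 3*o^2/2 - 23*o/2 - 6
(5) = (y - 5)*(y - 4)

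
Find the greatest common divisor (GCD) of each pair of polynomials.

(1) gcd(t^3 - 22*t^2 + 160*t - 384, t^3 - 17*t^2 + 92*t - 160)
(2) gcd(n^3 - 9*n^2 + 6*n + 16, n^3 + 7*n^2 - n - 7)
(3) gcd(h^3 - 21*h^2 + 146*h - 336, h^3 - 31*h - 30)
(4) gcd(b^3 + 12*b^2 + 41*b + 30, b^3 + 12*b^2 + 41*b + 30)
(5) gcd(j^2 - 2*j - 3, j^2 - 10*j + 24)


(1) = t - 8
(2) = n + 1
(3) = gcd((h - 8)*(h - 7)*(h - 6), (h - 6)*(h + 1)*(h + 5)) = h - 6
(4) = gcd((b + 1)*(b + 5)*(b + 6), (b + 1)*(b + 5)*(b + 6)) = b^3 + 12*b^2 + 41*b + 30
(5) = 1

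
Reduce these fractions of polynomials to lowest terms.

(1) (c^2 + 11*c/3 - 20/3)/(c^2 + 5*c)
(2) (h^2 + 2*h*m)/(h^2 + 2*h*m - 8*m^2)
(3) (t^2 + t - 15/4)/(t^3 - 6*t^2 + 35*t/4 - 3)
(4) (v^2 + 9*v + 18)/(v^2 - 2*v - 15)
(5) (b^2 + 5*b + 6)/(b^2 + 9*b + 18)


(1) = (3*c - 4)/(3*c)
(2) = (h^2 + 2*h*m)/(h^2 + 2*h*m - 8*m^2)
(3) = (2*t + 5)/(2*t^2 - 9*t + 4)
(4) = (v + 6)/(v - 5)
(5) = (b + 2)/(b + 6)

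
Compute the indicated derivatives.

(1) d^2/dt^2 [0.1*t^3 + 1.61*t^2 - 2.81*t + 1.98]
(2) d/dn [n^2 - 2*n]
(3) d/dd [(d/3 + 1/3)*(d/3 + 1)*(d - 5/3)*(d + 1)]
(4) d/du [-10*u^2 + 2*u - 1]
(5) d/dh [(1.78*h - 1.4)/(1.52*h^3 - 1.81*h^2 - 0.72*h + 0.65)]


(1) = 0.6*t + 3.22
(2) = 2*n - 2
(3) = 4*d^3/9 + 10*d^2/9 - 8*d/27 - 26/27
(4) = 2 - 20*u
(5) = (-5.4112*h^3 + 9.6058*h^2 - 5.068*h + 0.149)/(2.3104*h^6 - 5.5024*h^5 + 1.0873*h^4 + 4.5824*h^3 - 1.8346*h^2 - 0.936*h + 0.4225)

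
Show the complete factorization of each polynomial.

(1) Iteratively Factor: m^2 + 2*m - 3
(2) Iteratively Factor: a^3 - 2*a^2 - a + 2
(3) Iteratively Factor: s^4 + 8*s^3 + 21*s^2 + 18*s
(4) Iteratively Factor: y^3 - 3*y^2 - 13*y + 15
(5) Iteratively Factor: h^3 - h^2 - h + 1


(1) = (m - 1)*(m + 3)
(2) = (a - 2)*(a^2 - 1) = (a - 2)*(a + 1)*(a - 1)
(3) = (s + 3)*(s^3 + 5*s^2 + 6*s) = s*(s + 3)*(s^2 + 5*s + 6) = s*(s + 3)^2*(s + 2)
(4) = (y - 1)*(y^2 - 2*y - 15) = (y - 1)*(y + 3)*(y - 5)
(5) = (h + 1)*(h^2 - 2*h + 1) = (h - 1)*(h + 1)*(h - 1)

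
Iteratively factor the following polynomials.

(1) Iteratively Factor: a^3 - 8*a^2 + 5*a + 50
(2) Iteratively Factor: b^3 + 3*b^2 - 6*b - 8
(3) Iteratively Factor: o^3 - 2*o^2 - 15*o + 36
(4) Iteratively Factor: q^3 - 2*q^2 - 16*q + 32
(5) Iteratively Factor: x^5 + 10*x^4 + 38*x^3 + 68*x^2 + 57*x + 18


(1) = (a - 5)*(a^2 - 3*a - 10) = (a - 5)^2*(a + 2)
(2) = (b + 4)*(b^2 - b - 2) = (b - 2)*(b + 4)*(b + 1)
(3) = (o - 3)*(o^2 + o - 12) = (o - 3)*(o + 4)*(o - 3)
(4) = (q + 4)*(q^2 - 6*q + 8) = (q - 2)*(q + 4)*(q - 4)
(5) = (x + 1)*(x^4 + 9*x^3 + 29*x^2 + 39*x + 18) = (x + 1)*(x + 2)*(x^3 + 7*x^2 + 15*x + 9) = (x + 1)^2*(x + 2)*(x^2 + 6*x + 9) = (x + 1)^2*(x + 2)*(x + 3)*(x + 3)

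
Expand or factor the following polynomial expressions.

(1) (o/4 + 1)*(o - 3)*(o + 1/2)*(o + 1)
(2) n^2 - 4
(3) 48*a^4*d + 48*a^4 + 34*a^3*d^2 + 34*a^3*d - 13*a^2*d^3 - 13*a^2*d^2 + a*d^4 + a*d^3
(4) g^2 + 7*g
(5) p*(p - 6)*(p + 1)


(1) = o^4/4 + 5*o^3/8 - 5*o^2/2 - 35*o/8 - 3/2
(2) = (n - 2)*(n + 2)
(3) = (-8*a + d)*(-6*a + d)*(a + d)*(a*d + a)
(4) = g*(g + 7)
(5) = p^3 - 5*p^2 - 6*p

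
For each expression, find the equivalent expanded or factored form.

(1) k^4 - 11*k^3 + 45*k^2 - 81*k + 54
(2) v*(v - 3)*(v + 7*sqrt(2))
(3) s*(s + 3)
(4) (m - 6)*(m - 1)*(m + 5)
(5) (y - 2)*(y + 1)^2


(1) = (k - 3)^3*(k - 2)
(2) = v^3 - 3*v^2 + 7*sqrt(2)*v^2 - 21*sqrt(2)*v
(3) = s^2 + 3*s
(4) = m^3 - 2*m^2 - 29*m + 30
(5) = y^3 - 3*y - 2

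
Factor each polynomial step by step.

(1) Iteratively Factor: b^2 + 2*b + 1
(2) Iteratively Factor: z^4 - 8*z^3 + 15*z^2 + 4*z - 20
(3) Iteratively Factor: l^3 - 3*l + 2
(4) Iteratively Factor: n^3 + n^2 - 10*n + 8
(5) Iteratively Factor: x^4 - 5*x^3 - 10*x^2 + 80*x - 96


(1) = (b + 1)*(b + 1)
(2) = (z - 2)*(z^3 - 6*z^2 + 3*z + 10) = (z - 5)*(z - 2)*(z^2 - z - 2) = (z - 5)*(z - 2)^2*(z + 1)
(3) = (l - 1)*(l^2 + l - 2) = (l - 1)*(l + 2)*(l - 1)
(4) = (n - 1)*(n^2 + 2*n - 8) = (n - 1)*(n + 4)*(n - 2)
(5) = (x - 4)*(x^3 - x^2 - 14*x + 24) = (x - 4)*(x - 3)*(x^2 + 2*x - 8) = (x - 4)*(x - 3)*(x - 2)*(x + 4)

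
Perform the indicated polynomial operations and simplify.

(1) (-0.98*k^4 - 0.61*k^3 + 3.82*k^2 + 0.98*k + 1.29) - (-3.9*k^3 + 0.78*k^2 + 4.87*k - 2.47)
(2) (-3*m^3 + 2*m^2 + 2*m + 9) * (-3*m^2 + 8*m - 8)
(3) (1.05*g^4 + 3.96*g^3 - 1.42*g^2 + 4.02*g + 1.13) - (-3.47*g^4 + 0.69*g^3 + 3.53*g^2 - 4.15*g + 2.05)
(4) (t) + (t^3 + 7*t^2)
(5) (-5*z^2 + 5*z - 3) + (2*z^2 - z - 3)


(1) = -0.98*k^4 + 3.29*k^3 + 3.04*k^2 - 3.89*k + 3.76
(2) = 9*m^5 - 30*m^4 + 34*m^3 - 27*m^2 + 56*m - 72
(3) = 4.52*g^4 + 3.27*g^3 - 4.95*g^2 + 8.17*g - 0.92
(4) = t^3 + 7*t^2 + t
(5) = -3*z^2 + 4*z - 6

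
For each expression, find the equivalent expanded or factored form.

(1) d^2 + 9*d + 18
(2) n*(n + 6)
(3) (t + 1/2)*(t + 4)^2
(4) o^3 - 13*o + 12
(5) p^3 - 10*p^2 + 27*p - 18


(1) = (d + 3)*(d + 6)
(2) = n^2 + 6*n
(3) = t^3 + 17*t^2/2 + 20*t + 8
(4) = (o - 3)*(o - 1)*(o + 4)
(5) = (p - 6)*(p - 3)*(p - 1)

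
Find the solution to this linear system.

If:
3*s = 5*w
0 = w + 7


Then:
s = -35/3
w = -7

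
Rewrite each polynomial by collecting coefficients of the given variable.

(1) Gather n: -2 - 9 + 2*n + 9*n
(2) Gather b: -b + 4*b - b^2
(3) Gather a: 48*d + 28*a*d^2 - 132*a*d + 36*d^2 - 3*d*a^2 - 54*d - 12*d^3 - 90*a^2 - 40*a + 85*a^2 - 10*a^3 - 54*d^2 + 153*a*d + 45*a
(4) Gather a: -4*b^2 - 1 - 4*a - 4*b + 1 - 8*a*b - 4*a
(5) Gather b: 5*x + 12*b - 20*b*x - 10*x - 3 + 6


(1) = 11*n - 11
(2) = -b^2 + 3*b
(3) = -10*a^3 + a^2*(-3*d - 5) + a*(28*d^2 + 21*d + 5) - 12*d^3 - 18*d^2 - 6*d
(4) = a*(-8*b - 8) - 4*b^2 - 4*b
(5) = b*(12 - 20*x) - 5*x + 3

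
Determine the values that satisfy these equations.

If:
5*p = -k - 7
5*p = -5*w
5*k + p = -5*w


Then:
k = -28/29
p = -35/29
w = 35/29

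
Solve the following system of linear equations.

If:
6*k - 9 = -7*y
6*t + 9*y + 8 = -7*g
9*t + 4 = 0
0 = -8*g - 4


Then:
g = -1/2
k = 563/324
t = -4/9
y = -11/54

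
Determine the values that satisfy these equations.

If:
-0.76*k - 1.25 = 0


Then:
k = -1.64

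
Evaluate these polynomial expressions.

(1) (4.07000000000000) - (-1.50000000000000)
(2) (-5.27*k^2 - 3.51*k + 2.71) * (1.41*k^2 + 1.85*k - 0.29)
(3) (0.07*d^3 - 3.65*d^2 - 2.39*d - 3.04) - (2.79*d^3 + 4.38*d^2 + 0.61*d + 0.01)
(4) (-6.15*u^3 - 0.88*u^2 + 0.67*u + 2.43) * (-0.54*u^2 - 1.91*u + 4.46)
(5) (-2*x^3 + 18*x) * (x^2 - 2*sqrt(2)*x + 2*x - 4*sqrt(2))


(1) = 5.57000000000000
(2) = -7.4307*k^4 - 14.6986*k^3 - 1.1441*k^2 + 6.0314*k - 0.7859
(3) = -2.72*d^3 - 8.03*d^2 - 3.0*d - 3.05
(4) = 3.321*u^5 + 12.2217*u^4 - 26.11*u^3 - 6.5167*u^2 - 1.6531*u + 10.8378
(5) = -2*x^5 - 4*x^4 + 4*sqrt(2)*x^4 + 8*sqrt(2)*x^3 + 18*x^3 - 36*sqrt(2)*x^2 + 36*x^2 - 72*sqrt(2)*x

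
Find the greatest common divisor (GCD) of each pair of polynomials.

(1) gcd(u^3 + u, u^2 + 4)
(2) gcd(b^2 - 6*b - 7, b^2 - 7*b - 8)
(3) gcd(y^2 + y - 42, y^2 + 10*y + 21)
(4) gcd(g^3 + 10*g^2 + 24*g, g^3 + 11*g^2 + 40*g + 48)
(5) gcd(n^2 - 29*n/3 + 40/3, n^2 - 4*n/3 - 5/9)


(1) = 1
(2) = b + 1
(3) = y + 7
(4) = g + 4
(5) = gcd((n - 8)*(n - 5/3), (n - 5/3)*(n + 1/3)) = n - 5/3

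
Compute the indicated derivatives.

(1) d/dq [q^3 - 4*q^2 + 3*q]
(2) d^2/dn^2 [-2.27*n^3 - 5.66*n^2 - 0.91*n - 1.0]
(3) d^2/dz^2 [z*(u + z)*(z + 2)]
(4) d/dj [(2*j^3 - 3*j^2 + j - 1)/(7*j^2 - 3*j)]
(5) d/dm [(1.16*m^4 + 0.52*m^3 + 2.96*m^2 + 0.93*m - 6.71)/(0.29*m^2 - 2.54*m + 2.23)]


(1) = 3*q^2 - 8*q + 3
(2) = -13.62*n - 11.32
(3) = 2*u + 6*z + 4
(4) = (14*j^4 - 12*j^3 + 2*j^2 + 14*j - 3)/(j^2*(49*j^2 - 42*j + 9))
(5) = (0.6728*m^5 - 8.6884*m^4 + 7.7056*m^3 - 4.3093*m^2 + 17.0934*m - 14.9695)/(0.0841*m^4 - 1.4732*m^3 + 7.745*m^2 - 11.3284*m + 4.9729)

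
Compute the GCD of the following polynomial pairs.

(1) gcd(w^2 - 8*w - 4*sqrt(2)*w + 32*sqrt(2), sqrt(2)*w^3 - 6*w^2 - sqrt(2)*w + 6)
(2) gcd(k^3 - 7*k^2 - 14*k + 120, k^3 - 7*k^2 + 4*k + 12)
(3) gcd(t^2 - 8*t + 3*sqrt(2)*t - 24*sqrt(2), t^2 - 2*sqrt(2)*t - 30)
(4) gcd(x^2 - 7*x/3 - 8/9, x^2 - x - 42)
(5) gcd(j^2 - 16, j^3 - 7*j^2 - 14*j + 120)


(1) = gcd((w - 8)*(w - 4*sqrt(2)), (w - 1)*(w - 3*sqrt(2))*(sqrt(2)*w + sqrt(2))) = 1
(2) = k - 6
(3) = gcd((t - 8)*(t + 3*sqrt(2)), (t - 5*sqrt(2))*(t + 3*sqrt(2))) = t + 3*sqrt(2)
(4) = gcd((x - 8/3)*(x + 1/3), (x - 7)*(x + 6)) = 1
(5) = j + 4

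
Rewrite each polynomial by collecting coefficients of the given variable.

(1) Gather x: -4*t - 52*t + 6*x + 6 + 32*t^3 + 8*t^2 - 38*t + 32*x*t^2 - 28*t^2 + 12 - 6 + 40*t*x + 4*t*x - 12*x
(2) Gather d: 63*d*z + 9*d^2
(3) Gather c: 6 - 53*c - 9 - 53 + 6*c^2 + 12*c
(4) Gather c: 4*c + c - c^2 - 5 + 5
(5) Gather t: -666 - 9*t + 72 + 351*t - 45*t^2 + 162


(1) = 32*t^3 - 20*t^2 - 94*t + x*(32*t^2 + 44*t - 6) + 12
(2) = 9*d^2 + 63*d*z
(3) = 6*c^2 - 41*c - 56
(4) = -c^2 + 5*c
(5) = -45*t^2 + 342*t - 432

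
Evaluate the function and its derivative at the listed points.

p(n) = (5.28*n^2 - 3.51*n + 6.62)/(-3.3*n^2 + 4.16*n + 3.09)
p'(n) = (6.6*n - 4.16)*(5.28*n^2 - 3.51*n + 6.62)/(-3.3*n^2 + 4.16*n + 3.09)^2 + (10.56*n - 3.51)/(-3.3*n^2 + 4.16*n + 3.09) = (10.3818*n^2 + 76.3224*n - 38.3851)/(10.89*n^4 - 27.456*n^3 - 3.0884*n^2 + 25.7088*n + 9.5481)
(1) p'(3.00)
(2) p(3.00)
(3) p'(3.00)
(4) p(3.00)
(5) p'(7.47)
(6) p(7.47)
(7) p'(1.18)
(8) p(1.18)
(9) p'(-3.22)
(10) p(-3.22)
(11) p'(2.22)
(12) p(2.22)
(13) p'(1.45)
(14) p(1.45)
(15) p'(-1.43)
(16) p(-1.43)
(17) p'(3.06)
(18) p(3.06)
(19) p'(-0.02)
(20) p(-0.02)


(1) = 1.42
(2) = -3.09
(3) = 1.42
(4) = -3.09
(5) = 0.05
(6) = -1.83
(7) = 5.71
(8) = 2.89
(9) = -0.09
(10) = -1.63
(11) = 11.75
(12) = -6.31
(13) = 19.73
(14) = 5.78
(15) = -1.37
(16) = -2.34
(17) = 1.29
(18) = -3.01
(19) = -4.42
(20) = 2.23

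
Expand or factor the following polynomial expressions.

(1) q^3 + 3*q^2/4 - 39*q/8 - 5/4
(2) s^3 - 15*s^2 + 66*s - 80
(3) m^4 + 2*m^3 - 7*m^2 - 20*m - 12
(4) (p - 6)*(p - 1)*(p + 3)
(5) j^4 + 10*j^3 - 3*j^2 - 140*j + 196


(1) = (q - 2)*(q + 1/4)*(q + 5/2)
(2) = (s - 8)*(s - 5)*(s - 2)
(3) = (m - 3)*(m + 1)*(m + 2)^2
(4) = p^3 - 4*p^2 - 15*p + 18
(5) = (j - 2)^2*(j + 7)^2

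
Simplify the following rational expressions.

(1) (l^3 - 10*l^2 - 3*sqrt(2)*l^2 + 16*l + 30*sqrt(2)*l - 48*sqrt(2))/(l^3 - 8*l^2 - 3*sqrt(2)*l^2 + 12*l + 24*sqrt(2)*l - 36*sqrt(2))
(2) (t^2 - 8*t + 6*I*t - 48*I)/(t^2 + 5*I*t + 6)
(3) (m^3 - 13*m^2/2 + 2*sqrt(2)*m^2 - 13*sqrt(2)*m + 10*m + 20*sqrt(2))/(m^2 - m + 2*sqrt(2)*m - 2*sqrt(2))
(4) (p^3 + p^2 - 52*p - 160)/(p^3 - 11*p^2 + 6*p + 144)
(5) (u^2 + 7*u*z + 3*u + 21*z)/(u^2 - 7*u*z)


(1) = (l - 8)/(l - 6)
(2) = (t - 8)/(t - I)
(3) = (2*m^2 - 13*m + 20)/(2*m - 2)
(4) = (p^2 + 9*p + 20)/(p^2 - 3*p - 18)
(5) = (-u^2 - 7*u*z - 3*u - 21*z)/(-u^2 + 7*u*z)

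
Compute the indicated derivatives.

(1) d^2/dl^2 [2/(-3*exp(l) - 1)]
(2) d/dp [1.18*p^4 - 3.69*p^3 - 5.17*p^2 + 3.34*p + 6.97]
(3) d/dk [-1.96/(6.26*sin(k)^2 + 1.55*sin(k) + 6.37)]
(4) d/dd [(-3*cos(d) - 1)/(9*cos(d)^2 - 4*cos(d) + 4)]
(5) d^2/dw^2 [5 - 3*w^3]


(1) = (6 - 18*exp(l))*exp(l)/(3*exp(l) + 1)^3
(2) = 4.72*p^3 - 11.07*p^2 - 10.34*p + 3.34
(3) = (24.5392*sin(k) + 3.038)*cos(k)/(6.26*sin(k)^2 + 1.55*sin(k) + 6.37)^2
(4) = (-27*cos(d)^2 - 18*cos(d) + 16)*sin(d)/(9*sin(d)^2 + 4*cos(d) - 13)^2
(5) = -18*w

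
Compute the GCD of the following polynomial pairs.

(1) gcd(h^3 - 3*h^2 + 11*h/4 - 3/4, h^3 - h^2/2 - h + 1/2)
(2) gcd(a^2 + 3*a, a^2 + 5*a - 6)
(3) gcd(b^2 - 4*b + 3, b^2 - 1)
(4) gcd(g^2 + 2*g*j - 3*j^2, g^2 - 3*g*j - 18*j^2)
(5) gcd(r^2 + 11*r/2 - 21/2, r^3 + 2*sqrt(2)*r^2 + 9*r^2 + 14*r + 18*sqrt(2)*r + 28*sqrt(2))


(1) = gcd((h - 3/2)*(h - 1)*(h - 1/2), (h - 1)*(h - 1/2)*(h + 1)) = h^2 - 3*h/2 + 1/2
(2) = 1
(3) = gcd((b - 3)*(b - 1), (b - 1)*(b + 1)) = b - 1
(4) = g + 3*j
(5) = r + 7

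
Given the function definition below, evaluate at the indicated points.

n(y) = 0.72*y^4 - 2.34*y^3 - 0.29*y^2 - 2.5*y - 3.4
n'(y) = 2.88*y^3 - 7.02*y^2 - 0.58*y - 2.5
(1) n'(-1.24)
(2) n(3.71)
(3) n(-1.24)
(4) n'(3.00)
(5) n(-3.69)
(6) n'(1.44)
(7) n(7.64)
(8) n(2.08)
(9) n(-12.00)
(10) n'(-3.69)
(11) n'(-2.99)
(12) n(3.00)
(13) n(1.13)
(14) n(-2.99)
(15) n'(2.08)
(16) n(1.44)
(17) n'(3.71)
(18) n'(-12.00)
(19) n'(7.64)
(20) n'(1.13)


(1) = -18.07
(2) = 0.25
(3) = 5.42
(4) = 10.34
(5) = 252.93
(6) = -9.29
(7) = 1370.11
(8) = -17.44
(9) = 18958.28
(10) = -240.65
(11) = -140.51
(12) = -18.37
(13) = -8.80
(14) = 121.58
(15) = -8.16
(16) = -11.49
(17) = 45.79
(18) = -5983.06
(19) = 867.63
(20) = -7.96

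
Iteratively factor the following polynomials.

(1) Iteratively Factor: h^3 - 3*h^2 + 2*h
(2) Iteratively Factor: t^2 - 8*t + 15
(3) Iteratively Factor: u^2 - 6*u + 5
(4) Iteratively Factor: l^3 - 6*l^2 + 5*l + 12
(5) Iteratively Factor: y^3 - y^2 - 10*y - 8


(1) = (h - 2)*(h^2 - h) = (h - 2)*(h - 1)*(h)
(2) = (t - 3)*(t - 5)
(3) = (u - 1)*(u - 5)
(4) = (l - 3)*(l^2 - 3*l - 4) = (l - 4)*(l - 3)*(l + 1)
(5) = (y - 4)*(y^2 + 3*y + 2) = (y - 4)*(y + 2)*(y + 1)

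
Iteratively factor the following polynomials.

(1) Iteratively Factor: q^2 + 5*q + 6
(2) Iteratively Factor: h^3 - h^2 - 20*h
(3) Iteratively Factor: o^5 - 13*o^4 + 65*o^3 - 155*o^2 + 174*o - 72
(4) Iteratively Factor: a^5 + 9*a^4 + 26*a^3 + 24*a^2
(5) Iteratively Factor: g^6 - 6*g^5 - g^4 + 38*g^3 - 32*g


(1) = (q + 3)*(q + 2)
(2) = (h - 5)*(h^2 + 4*h) = (h - 5)*(h + 4)*(h)
(3) = (o - 4)*(o^4 - 9*o^3 + 29*o^2 - 39*o + 18) = (o - 4)*(o - 1)*(o^3 - 8*o^2 + 21*o - 18) = (o - 4)*(o - 2)*(o - 1)*(o^2 - 6*o + 9) = (o - 4)*(o - 3)*(o - 2)*(o - 1)*(o - 3)
(4) = (a + 2)*(a^4 + 7*a^3 + 12*a^2) = (a + 2)*(a + 3)*(a^3 + 4*a^2) = a*(a + 2)*(a + 3)*(a^2 + 4*a) = a^2*(a + 2)*(a + 3)*(a + 4)
(5) = (g)*(g^5 - 6*g^4 - g^3 + 38*g^2 - 32) = g*(g - 1)*(g^4 - 5*g^3 - 6*g^2 + 32*g + 32) = g*(g - 4)*(g - 1)*(g^3 - g^2 - 10*g - 8) = g*(g - 4)*(g - 1)*(g + 2)*(g^2 - 3*g - 4) = g*(g - 4)^2*(g - 1)*(g + 2)*(g + 1)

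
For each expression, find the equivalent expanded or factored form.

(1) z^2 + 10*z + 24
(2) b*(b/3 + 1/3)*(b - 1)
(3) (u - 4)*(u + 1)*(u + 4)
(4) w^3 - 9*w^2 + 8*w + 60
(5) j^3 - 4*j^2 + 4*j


(1) = (z + 4)*(z + 6)
(2) = b^3/3 - b/3
(3) = u^3 + u^2 - 16*u - 16
(4) = (w - 6)*(w - 5)*(w + 2)
(5) = j*(j - 2)^2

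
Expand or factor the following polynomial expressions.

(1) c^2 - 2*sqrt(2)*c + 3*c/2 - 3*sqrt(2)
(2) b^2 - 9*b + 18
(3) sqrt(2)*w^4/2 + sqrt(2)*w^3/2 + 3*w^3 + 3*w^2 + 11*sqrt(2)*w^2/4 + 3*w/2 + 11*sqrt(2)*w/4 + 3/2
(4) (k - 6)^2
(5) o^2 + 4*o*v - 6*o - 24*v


(1) = (c + 3/2)*(c - 2*sqrt(2))
(2) = (b - 6)*(b - 3)
(3) = (w + 1)*(w + sqrt(2)/2)*(w + 3*sqrt(2)/2)*(sqrt(2)*w/2 + 1)
(4) = k^2 - 12*k + 36
(5) = (o - 6)*(o + 4*v)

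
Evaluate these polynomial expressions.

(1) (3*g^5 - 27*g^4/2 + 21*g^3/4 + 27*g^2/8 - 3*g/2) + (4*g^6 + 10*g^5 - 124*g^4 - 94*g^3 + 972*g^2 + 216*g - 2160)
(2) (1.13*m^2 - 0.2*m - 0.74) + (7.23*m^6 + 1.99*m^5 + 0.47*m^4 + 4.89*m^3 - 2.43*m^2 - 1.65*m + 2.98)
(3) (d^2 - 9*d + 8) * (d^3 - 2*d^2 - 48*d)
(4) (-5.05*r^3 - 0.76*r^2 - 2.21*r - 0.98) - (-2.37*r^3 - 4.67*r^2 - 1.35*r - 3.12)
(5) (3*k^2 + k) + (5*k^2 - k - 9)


(1) = 4*g^6 + 13*g^5 - 275*g^4/2 - 355*g^3/4 + 7803*g^2/8 + 429*g/2 - 2160
(2) = 7.23*m^6 + 1.99*m^5 + 0.47*m^4 + 4.89*m^3 - 1.3*m^2 - 1.85*m + 2.24
(3) = d^5 - 11*d^4 - 22*d^3 + 416*d^2 - 384*d
(4) = -2.68*r^3 + 3.91*r^2 - 0.86*r + 2.14
(5) = 8*k^2 - 9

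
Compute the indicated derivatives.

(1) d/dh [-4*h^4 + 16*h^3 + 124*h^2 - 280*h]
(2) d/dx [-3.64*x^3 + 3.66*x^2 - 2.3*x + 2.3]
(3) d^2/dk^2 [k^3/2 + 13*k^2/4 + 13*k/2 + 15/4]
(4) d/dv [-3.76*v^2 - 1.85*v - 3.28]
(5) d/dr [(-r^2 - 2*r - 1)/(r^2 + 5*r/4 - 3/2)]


(1) = -16*h^3 + 48*h^2 + 248*h - 280
(2) = -10.92*x^2 + 7.32*x - 2.3
(3) = 3*k + 13/2
(4) = -7.52*v - 1.85
(5) = 4*(3*r^2 + 20*r + 17)/(16*r^4 + 40*r^3 - 23*r^2 - 60*r + 36)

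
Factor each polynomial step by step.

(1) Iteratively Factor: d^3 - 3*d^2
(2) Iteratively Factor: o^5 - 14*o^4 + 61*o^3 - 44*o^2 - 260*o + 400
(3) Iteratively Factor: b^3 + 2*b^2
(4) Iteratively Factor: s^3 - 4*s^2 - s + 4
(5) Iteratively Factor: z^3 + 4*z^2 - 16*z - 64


(1) = (d - 3)*(d^2) = d*(d - 3)*(d)
(2) = (o - 5)*(o^4 - 9*o^3 + 16*o^2 + 36*o - 80) = (o - 5)*(o - 2)*(o^3 - 7*o^2 + 2*o + 40) = (o - 5)^2*(o - 2)*(o^2 - 2*o - 8) = (o - 5)^2*(o - 4)*(o - 2)*(o + 2)
(3) = (b + 2)*(b^2) = b*(b + 2)*(b)
(4) = (s - 1)*(s^2 - 3*s - 4) = (s - 1)*(s + 1)*(s - 4)
(5) = (z + 4)*(z^2 - 16) = (z - 4)*(z + 4)*(z + 4)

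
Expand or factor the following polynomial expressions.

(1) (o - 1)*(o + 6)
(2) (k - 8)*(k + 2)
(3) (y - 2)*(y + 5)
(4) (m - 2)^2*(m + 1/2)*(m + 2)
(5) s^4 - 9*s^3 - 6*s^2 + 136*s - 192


(1) = o^2 + 5*o - 6
(2) = k^2 - 6*k - 16
(3) = y^2 + 3*y - 10
(4) = m^4 - 3*m^3/2 - 5*m^2 + 6*m + 4
(5) = (s - 8)*(s - 3)*(s - 2)*(s + 4)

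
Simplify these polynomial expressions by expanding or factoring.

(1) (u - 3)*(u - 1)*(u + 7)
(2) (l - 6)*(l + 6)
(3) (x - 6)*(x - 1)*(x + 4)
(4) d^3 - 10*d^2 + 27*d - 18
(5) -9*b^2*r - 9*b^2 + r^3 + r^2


(1) = u^3 + 3*u^2 - 25*u + 21
(2) = l^2 - 36
(3) = x^3 - 3*x^2 - 22*x + 24
(4) = (d - 6)*(d - 3)*(d - 1)
(5) = (-3*b + r)*(3*b + r)*(r + 1)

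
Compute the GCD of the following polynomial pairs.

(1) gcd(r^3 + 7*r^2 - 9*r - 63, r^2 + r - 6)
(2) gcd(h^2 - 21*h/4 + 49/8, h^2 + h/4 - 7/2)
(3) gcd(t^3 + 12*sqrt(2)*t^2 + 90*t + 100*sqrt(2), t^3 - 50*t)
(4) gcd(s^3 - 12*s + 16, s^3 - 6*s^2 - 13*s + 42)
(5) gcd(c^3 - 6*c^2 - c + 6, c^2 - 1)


(1) = gcd((r - 3)*(r + 3)*(r + 7), (r - 2)*(r + 3)) = r + 3
(2) = gcd((h - 7/2)*(h - 7/4), (h - 7/4)*(h + 2)) = h - 7/4
(3) = gcd((t + 2*sqrt(2))*(t + 5*sqrt(2))^2, t*(t - 5*sqrt(2))*(t + 5*sqrt(2))) = t + 5*sqrt(2)
(4) = s - 2
(5) = gcd((c - 6)*(c - 1)*(c + 1), (c - 1)*(c + 1)) = c^2 - 1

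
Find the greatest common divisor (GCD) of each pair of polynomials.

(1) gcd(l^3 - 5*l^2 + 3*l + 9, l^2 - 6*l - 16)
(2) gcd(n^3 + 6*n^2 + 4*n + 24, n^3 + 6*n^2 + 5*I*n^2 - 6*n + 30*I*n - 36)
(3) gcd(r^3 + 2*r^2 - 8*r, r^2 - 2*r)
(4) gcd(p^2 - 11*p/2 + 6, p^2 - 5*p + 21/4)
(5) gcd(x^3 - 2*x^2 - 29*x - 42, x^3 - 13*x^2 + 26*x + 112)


(1) = gcd((l - 3)^2*(l + 1), (l - 8)*(l + 2)) = 1
(2) = gcd((n + 6)*(n - 2*I)*(n + 2*I), (n + 6)*(n + 2*I)*(n + 3*I)) = n^2 + n*(6 + 2*I) + 12*I
(3) = r^2 - 2*r
(4) = p - 3/2
(5) = gcd((x - 7)*(x + 2)*(x + 3), (x - 8)*(x - 7)*(x + 2)) = x^2 - 5*x - 14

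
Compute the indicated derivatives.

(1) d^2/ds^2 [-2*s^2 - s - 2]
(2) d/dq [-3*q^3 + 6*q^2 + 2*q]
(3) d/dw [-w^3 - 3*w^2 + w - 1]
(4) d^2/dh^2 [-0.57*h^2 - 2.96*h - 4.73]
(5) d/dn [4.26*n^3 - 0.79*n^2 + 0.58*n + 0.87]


(1) = -4
(2) = -9*q^2 + 12*q + 2
(3) = -3*w^2 - 6*w + 1
(4) = -1.14000000000000
(5) = 12.78*n^2 - 1.58*n + 0.58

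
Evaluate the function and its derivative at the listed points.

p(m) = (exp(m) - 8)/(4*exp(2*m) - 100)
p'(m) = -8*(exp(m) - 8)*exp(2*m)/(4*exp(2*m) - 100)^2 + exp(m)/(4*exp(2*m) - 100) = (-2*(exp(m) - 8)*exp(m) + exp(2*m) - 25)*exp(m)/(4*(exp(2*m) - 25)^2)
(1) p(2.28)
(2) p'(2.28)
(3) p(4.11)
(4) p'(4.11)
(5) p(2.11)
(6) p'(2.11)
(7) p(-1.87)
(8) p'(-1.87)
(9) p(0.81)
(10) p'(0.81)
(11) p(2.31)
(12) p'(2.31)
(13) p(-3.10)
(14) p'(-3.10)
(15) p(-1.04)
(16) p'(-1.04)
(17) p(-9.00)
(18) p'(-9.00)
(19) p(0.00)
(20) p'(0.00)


(1) = 0.01
(2) = 0.02
(3) = 0.00
(4) = -0.00
(5) = 0.00
(6) = 0.04
(7) = 0.08
(8) = -0.00
(9) = 0.07
(10) = 0.01
(11) = 0.01
(12) = 0.01
(13) = 0.08
(14) = -0.00
(15) = 0.08
(16) = -0.00
(17) = 0.08
(18) = -0.00
(19) = 0.07
(20) = -0.00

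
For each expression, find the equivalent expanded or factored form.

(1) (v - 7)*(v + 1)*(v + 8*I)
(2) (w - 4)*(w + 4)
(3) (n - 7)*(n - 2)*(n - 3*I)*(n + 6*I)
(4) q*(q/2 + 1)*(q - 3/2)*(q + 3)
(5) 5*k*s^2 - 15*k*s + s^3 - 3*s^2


(1) = v^3 - 6*v^2 + 8*I*v^2 - 7*v - 48*I*v - 56*I
(2) = w^2 - 16
(3) = n^4 - 9*n^3 + 3*I*n^3 + 32*n^2 - 27*I*n^2 - 162*n + 42*I*n + 252
(4) = q^4/2 + 7*q^3/4 - 3*q^2/4 - 9*q/2
(5) = s*(5*k + s)*(s - 3)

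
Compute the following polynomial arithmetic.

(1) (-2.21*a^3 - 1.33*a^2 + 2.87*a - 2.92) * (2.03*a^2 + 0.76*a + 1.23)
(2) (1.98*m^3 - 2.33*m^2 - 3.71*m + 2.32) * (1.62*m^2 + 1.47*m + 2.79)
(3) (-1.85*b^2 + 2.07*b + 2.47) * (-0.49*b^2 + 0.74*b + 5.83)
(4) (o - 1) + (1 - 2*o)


(1) = -4.4863*a^5 - 4.3795*a^4 + 2.097*a^3 - 5.3823*a^2 + 1.3109*a - 3.5916
(2) = 3.2076*m^5 - 0.864*m^4 - 3.9111*m^3 - 8.196*m^2 - 6.9405*m + 6.4728
(3) = 0.9065*b^4 - 2.3833*b^3 - 10.464*b^2 + 13.8959*b + 14.4001
(4) = -o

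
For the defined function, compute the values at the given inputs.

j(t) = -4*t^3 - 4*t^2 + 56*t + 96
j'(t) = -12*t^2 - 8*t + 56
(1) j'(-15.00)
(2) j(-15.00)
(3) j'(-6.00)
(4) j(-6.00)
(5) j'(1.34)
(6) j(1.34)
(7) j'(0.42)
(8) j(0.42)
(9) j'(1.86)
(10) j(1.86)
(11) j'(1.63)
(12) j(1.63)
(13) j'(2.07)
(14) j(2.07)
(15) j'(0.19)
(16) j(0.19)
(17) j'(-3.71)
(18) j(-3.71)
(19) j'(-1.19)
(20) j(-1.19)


(1) = -2524.00
(2) = 11856.00
(3) = -328.00
(4) = 480.00
(5) = 23.73
(6) = 154.23
(7) = 50.52
(8) = 118.52
(9) = -0.40
(10) = 160.58
(11) = 11.08
(12) = 159.33
(13) = -11.98
(14) = 159.30
(15) = 54.05
(16) = 106.47
(17) = -79.49
(18) = 37.44
(19) = 48.53
(20) = 30.44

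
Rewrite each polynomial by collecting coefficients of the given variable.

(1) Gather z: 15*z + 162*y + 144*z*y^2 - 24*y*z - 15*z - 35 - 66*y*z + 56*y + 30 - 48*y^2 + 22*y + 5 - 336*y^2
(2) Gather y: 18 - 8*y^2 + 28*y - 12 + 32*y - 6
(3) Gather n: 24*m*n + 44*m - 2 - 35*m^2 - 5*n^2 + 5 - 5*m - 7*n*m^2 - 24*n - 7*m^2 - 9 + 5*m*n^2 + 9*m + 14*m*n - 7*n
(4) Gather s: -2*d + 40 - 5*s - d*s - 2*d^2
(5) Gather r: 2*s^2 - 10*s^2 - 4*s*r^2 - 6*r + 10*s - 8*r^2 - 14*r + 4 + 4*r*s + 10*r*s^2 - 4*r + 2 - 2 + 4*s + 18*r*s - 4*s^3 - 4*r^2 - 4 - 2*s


(1) = -384*y^2 + 240*y + z*(144*y^2 - 90*y)
(2) = -8*y^2 + 60*y
(3) = -42*m^2 + 48*m + n^2*(5*m - 5) + n*(-7*m^2 + 38*m - 31) - 6
(4) = -2*d^2 - 2*d + s*(-d - 5) + 40
(5) = r^2*(-4*s - 12) + r*(10*s^2 + 22*s - 24) - 4*s^3 - 8*s^2 + 12*s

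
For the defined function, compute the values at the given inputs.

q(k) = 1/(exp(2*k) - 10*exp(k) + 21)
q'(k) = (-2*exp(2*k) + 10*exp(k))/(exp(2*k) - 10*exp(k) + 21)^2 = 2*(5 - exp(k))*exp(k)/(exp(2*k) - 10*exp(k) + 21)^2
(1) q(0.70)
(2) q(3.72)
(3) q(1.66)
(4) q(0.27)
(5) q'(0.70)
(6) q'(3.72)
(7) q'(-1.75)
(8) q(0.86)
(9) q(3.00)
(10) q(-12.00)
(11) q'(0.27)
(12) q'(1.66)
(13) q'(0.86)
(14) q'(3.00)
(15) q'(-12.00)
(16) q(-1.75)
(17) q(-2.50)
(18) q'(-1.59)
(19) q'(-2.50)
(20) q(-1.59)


(1) = 0.20
(2) = 0.00
(3) = -0.25
(4) = 0.10
(5) = 0.50
(6) = -0.00
(7) = 0.00
(8) = 0.34
(9) = 0.00
(10) = 0.05
(11) = 0.10
(12) = -0.18
(13) = 1.43
(14) = -0.01
(15) = 0.00
(16) = 0.05
(17) = 0.05
(18) = 0.01
(19) = 0.00
(20) = 0.05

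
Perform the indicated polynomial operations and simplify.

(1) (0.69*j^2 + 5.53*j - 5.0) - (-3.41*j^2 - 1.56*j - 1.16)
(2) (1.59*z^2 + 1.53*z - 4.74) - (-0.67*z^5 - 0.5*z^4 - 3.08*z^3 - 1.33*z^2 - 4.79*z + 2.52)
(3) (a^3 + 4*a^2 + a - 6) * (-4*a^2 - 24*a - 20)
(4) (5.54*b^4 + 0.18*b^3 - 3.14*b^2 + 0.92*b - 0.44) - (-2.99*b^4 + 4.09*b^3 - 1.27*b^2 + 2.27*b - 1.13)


(1) = 4.1*j^2 + 7.09*j - 3.84
(2) = 0.67*z^5 + 0.5*z^4 + 3.08*z^3 + 2.92*z^2 + 6.32*z - 7.26
(3) = -4*a^5 - 40*a^4 - 120*a^3 - 80*a^2 + 124*a + 120
(4) = 8.53*b^4 - 3.91*b^3 - 1.87*b^2 - 1.35*b + 0.69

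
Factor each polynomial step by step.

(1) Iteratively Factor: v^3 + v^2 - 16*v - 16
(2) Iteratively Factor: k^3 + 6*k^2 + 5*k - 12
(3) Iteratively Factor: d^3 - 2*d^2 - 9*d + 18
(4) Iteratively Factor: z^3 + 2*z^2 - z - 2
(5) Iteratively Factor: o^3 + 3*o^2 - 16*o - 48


(1) = (v - 4)*(v^2 + 5*v + 4) = (v - 4)*(v + 1)*(v + 4)
(2) = (k + 4)*(k^2 + 2*k - 3) = (k + 3)*(k + 4)*(k - 1)
(3) = (d - 3)*(d^2 + d - 6) = (d - 3)*(d + 3)*(d - 2)
(4) = (z + 1)*(z^2 + z - 2) = (z - 1)*(z + 1)*(z + 2)
(5) = (o + 4)*(o^2 - o - 12) = (o + 3)*(o + 4)*(o - 4)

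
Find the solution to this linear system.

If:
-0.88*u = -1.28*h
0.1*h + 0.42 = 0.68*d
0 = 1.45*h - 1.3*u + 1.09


Then:
d = 0.98
h = 2.47
u = 3.60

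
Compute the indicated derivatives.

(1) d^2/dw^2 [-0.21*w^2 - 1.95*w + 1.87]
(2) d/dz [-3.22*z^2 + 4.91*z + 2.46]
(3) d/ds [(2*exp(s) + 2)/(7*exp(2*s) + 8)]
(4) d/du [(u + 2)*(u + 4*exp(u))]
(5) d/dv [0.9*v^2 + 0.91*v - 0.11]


(1) = -0.420000000000000
(2) = 4.91 - 6.44*z
(3) = 2*(-14*(exp(s) + 1)*exp(s) + 7*exp(2*s) + 8)*exp(s)/(7*exp(2*s) + 8)^2
(4) = u + (u + 2)*(4*exp(u) + 1) + 4*exp(u)
(5) = 1.8*v + 0.91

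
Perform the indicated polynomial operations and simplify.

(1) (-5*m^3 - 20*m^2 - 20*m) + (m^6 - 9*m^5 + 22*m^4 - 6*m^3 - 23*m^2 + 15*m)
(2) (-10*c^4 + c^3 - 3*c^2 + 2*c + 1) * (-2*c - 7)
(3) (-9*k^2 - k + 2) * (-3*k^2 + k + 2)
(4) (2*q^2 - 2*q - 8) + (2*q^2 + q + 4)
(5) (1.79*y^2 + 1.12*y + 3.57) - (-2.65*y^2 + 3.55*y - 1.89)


(1) = m^6 - 9*m^5 + 22*m^4 - 11*m^3 - 43*m^2 - 5*m
(2) = 20*c^5 + 68*c^4 - c^3 + 17*c^2 - 16*c - 7
(3) = 27*k^4 - 6*k^3 - 25*k^2 + 4
(4) = 4*q^2 - q - 4
(5) = 4.44*y^2 - 2.43*y + 5.46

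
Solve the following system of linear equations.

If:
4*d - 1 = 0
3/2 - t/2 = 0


Then:
d = 1/4
t = 3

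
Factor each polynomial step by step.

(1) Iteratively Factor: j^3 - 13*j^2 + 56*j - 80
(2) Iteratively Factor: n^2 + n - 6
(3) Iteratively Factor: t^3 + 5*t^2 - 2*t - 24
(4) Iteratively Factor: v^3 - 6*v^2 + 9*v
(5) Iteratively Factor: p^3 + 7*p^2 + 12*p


(1) = (j - 4)*(j^2 - 9*j + 20) = (j - 5)*(j - 4)*(j - 4)
(2) = (n - 2)*(n + 3)
(3) = (t + 3)*(t^2 + 2*t - 8) = (t + 3)*(t + 4)*(t - 2)
(4) = (v - 3)*(v^2 - 3*v) = v*(v - 3)*(v - 3)
(5) = (p + 4)*(p^2 + 3*p) = (p + 3)*(p + 4)*(p)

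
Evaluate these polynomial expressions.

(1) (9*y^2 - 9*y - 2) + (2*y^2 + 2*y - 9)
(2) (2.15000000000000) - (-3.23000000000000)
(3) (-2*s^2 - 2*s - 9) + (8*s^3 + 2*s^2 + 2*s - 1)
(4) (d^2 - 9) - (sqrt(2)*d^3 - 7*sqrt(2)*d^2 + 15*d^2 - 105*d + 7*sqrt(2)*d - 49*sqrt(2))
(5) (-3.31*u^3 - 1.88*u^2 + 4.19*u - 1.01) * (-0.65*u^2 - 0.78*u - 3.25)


(1) = 11*y^2 - 7*y - 11
(2) = 5.38000000000000
(3) = 8*s^3 - 10
(4) = -sqrt(2)*d^3 - 14*d^2 + 7*sqrt(2)*d^2 - 7*sqrt(2)*d + 105*d - 9 + 49*sqrt(2)
(5) = 2.1515*u^5 + 3.8038*u^4 + 9.5004*u^3 + 3.4983*u^2 - 12.8297*u + 3.2825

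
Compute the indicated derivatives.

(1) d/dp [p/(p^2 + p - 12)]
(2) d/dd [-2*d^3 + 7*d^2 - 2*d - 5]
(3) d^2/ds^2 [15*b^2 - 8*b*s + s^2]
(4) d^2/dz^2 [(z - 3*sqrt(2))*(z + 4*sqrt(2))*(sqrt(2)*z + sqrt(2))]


(1) = (p^2 - p*(2*p + 1) + p - 12)/(p^2 + p - 12)^2
(2) = -6*d^2 + 14*d - 2
(3) = 2
(4) = 2*sqrt(2)*(3*z + 1 + sqrt(2))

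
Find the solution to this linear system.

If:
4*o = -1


Then:
o = -1/4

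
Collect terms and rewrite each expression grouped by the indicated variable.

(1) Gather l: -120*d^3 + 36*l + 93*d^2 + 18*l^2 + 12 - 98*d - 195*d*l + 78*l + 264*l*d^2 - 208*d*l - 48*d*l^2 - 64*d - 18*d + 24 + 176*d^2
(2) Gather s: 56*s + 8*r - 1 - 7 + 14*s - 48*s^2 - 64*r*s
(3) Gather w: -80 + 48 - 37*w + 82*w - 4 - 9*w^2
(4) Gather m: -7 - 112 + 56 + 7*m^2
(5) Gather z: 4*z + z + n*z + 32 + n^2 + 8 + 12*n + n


(1) = -120*d^3 + 269*d^2 - 180*d + l^2*(18 - 48*d) + l*(264*d^2 - 403*d + 114) + 36
(2) = 8*r - 48*s^2 + s*(70 - 64*r) - 8
(3) = -9*w^2 + 45*w - 36
(4) = 7*m^2 - 63
(5) = n^2 + 13*n + z*(n + 5) + 40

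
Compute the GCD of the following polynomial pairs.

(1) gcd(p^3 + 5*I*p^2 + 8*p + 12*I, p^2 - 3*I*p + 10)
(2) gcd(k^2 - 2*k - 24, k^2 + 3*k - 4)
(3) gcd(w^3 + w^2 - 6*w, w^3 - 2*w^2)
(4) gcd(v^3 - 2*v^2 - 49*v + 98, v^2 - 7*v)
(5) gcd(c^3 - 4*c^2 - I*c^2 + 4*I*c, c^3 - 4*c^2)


(1) = 1
(2) = k + 4
(3) = w^2 - 2*w
(4) = v - 7
(5) = c^2 - 4*c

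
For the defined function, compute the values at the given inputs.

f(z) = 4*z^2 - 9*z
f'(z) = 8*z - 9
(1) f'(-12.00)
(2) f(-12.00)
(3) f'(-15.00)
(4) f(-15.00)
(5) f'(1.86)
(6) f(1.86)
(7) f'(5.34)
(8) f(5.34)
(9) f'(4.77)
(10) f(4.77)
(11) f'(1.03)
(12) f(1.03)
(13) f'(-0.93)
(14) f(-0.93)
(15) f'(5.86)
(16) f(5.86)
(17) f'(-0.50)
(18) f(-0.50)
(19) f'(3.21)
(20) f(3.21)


(1) = -105.00
(2) = 684.00
(3) = -129.00
(4) = 1035.00
(5) = 5.88
(6) = -2.90
(7) = 33.72
(8) = 66.00
(9) = 29.16
(10) = 48.08
(11) = -0.76
(12) = -5.03
(13) = -16.44
(14) = 11.83
(15) = 37.88
(16) = 84.62
(17) = -13.00
(18) = 5.50
(19) = 16.68
(20) = 12.33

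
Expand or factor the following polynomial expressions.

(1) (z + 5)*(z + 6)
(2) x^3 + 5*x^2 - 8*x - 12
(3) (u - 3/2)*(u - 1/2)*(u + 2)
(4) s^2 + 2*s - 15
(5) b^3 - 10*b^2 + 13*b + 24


(1) = z^2 + 11*z + 30
(2) = (x - 2)*(x + 1)*(x + 6)
(3) = u^3 - 13*u/4 + 3/2
(4) = (s - 3)*(s + 5)
(5) = (b - 8)*(b - 3)*(b + 1)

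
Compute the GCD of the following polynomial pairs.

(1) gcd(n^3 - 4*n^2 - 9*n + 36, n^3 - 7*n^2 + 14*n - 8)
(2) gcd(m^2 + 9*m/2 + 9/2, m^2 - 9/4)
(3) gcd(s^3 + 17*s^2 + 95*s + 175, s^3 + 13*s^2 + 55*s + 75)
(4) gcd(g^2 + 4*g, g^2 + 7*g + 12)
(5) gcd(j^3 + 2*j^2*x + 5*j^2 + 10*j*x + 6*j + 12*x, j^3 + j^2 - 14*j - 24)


(1) = n - 4
(2) = gcd((m + 3/2)*(m + 3), (m - 3/2)*(m + 3/2)) = m + 3/2
(3) = gcd((s + 5)^2*(s + 7), (s + 3)*(s + 5)^2) = s^2 + 10*s + 25
(4) = g + 4
(5) = gcd((j + 2)*(j + 3)*(j + 2*x), (j - 4)*(j + 2)*(j + 3)) = j^2 + 5*j + 6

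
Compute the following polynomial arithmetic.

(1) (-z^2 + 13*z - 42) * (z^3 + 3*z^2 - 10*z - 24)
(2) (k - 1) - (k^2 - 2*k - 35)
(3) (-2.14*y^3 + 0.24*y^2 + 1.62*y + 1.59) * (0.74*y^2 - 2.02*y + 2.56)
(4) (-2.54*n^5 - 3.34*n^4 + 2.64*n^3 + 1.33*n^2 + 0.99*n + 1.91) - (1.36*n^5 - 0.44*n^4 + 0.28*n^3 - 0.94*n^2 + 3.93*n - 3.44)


(1) = -z^5 + 10*z^4 + 7*z^3 - 232*z^2 + 108*z + 1008
(2) = -k^2 + 3*k + 34
(3) = -1.5836*y^5 + 4.5004*y^4 - 4.7644*y^3 - 1.4814*y^2 + 0.9354*y + 4.0704
(4) = -3.9*n^5 - 2.9*n^4 + 2.36*n^3 + 2.27*n^2 - 2.94*n + 5.35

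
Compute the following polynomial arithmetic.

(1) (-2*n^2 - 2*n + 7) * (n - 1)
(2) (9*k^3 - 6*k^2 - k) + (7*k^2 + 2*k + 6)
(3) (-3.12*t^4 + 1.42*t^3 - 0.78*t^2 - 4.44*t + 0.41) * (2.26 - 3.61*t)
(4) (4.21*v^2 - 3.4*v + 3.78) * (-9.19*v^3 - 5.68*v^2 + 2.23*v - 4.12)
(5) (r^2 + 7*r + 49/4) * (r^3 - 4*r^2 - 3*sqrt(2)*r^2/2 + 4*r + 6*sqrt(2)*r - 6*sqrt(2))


(1) = -2*n^3 + 9*n - 7
(2) = 9*k^3 + k^2 + k + 6
(3) = 11.2632*t^5 - 12.1774*t^4 + 6.025*t^3 + 14.2656*t^2 - 11.5145*t + 0.9266
(4) = -38.6899*v^5 + 7.3332*v^4 - 6.0379*v^3 - 46.3976*v^2 + 22.4374*v - 15.5736
(5) = r^5 - 3*sqrt(2)*r^4/2 + 3*r^4 - 47*r^3/4 - 9*sqrt(2)*r^3/2 - 21*r^2 + 141*sqrt(2)*r^2/8 + 63*sqrt(2)*r/2 + 49*r - 147*sqrt(2)/2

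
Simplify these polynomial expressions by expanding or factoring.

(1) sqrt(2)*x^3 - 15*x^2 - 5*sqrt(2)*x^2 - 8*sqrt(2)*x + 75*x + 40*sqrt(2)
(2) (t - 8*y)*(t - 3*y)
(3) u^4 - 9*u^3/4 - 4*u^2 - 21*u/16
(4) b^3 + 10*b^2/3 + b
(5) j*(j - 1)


(1) = (x - 5)*(x - 8*sqrt(2))*(sqrt(2)*x + 1)
(2) = t^2 - 11*t*y + 24*y^2
(3) = u*(u - 7/2)*(u + 1/2)*(u + 3/4)
(4) = b*(b + 1/3)*(b + 3)
(5) = j^2 - j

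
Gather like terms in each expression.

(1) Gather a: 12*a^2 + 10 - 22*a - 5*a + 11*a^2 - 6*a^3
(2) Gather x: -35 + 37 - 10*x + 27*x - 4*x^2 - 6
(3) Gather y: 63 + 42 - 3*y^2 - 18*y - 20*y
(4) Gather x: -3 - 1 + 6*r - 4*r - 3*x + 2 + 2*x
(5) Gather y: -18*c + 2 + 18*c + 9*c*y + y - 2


(1) = -6*a^3 + 23*a^2 - 27*a + 10
(2) = -4*x^2 + 17*x - 4
(3) = -3*y^2 - 38*y + 105
(4) = 2*r - x - 2
(5) = y*(9*c + 1)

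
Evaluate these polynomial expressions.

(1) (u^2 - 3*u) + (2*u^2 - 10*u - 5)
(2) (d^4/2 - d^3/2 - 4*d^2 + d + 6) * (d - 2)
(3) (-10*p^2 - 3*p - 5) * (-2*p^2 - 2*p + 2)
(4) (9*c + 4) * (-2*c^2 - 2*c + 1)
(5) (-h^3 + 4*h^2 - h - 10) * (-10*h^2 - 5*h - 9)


(1) = 3*u^2 - 13*u - 5
(2) = d^5/2 - 3*d^4/2 - 3*d^3 + 9*d^2 + 4*d - 12
(3) = 20*p^4 + 26*p^3 - 4*p^2 + 4*p - 10
(4) = -18*c^3 - 26*c^2 + c + 4
(5) = 10*h^5 - 35*h^4 - h^3 + 69*h^2 + 59*h + 90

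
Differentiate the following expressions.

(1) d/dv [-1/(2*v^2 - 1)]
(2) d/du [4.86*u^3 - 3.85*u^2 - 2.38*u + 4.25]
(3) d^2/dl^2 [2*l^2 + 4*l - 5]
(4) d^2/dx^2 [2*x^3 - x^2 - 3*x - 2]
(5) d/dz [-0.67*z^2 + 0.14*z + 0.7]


(1) = 4*v/(2*v^2 - 1)^2
(2) = 14.58*u^2 - 7.7*u - 2.38
(3) = 4
(4) = 12*x - 2
(5) = 0.14 - 1.34*z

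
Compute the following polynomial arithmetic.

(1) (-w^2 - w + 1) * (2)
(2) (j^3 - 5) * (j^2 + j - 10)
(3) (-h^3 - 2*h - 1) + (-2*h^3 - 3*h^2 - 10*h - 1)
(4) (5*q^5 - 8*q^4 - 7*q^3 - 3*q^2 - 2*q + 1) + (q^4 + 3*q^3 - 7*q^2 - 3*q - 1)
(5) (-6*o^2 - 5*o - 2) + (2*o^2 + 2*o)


(1) = -2*w^2 - 2*w + 2
(2) = j^5 + j^4 - 10*j^3 - 5*j^2 - 5*j + 50
(3) = -3*h^3 - 3*h^2 - 12*h - 2
(4) = 5*q^5 - 7*q^4 - 4*q^3 - 10*q^2 - 5*q
(5) = -4*o^2 - 3*o - 2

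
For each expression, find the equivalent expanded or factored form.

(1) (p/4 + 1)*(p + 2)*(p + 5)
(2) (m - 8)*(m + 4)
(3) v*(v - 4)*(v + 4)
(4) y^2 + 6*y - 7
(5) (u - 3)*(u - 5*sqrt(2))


(1) = p^3/4 + 11*p^2/4 + 19*p/2 + 10
(2) = m^2 - 4*m - 32
(3) = v^3 - 16*v
(4) = (y - 1)*(y + 7)
(5) = u^2 - 5*sqrt(2)*u - 3*u + 15*sqrt(2)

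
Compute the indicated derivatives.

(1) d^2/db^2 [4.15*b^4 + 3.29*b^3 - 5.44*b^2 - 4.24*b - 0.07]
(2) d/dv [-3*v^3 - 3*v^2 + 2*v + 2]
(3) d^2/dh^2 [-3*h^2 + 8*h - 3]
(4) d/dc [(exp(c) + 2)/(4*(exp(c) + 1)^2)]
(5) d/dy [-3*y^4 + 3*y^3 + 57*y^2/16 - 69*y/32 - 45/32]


(1) = 49.8*b^2 + 19.74*b - 10.88
(2) = -9*v^2 - 6*v + 2
(3) = -6
(4) = (-exp(c) - 3)*exp(c)/(4*(exp(c) + 1)^3)
(5) = -12*y^3 + 9*y^2 + 57*y/8 - 69/32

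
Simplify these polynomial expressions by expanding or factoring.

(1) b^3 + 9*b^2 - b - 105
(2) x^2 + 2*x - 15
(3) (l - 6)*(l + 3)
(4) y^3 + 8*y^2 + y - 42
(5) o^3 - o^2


(1) = (b - 3)*(b + 5)*(b + 7)
(2) = (x - 3)*(x + 5)
(3) = l^2 - 3*l - 18
(4) = (y - 2)*(y + 3)*(y + 7)
(5) = o^2*(o - 1)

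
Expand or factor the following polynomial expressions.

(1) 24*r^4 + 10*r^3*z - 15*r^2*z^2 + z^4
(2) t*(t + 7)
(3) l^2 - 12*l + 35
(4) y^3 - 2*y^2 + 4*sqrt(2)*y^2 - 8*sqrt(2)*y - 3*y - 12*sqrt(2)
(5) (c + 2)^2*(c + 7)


(1) = (-3*r + z)*(-2*r + z)*(r + z)*(4*r + z)
(2) = t^2 + 7*t
(3) = (l - 7)*(l - 5)
(4) = (y - 3)*(y + 1)*(y + 4*sqrt(2))
(5) = c^3 + 11*c^2 + 32*c + 28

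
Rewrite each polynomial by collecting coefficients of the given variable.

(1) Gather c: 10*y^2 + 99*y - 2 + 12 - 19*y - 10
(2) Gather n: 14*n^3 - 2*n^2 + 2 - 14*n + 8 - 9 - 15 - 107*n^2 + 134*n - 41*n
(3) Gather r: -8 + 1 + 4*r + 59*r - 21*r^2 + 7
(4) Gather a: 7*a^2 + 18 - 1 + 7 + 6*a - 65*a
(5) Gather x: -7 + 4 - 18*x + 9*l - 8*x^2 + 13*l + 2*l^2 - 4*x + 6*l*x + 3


(1) = 10*y^2 + 80*y
(2) = 14*n^3 - 109*n^2 + 79*n - 14
(3) = -21*r^2 + 63*r
(4) = 7*a^2 - 59*a + 24
(5) = 2*l^2 + 22*l - 8*x^2 + x*(6*l - 22)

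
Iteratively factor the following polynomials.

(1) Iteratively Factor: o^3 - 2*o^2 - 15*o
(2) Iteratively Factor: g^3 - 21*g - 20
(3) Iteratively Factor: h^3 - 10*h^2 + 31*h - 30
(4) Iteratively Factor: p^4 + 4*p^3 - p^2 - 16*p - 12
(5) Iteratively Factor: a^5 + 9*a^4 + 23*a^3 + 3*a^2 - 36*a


(1) = (o + 3)*(o^2 - 5*o) = o*(o + 3)*(o - 5)
(2) = (g - 5)*(g^2 + 5*g + 4) = (g - 5)*(g + 1)*(g + 4)
(3) = (h - 5)*(h^2 - 5*h + 6) = (h - 5)*(h - 2)*(h - 3)
(4) = (p + 1)*(p^3 + 3*p^2 - 4*p - 12) = (p + 1)*(p + 2)*(p^2 + p - 6) = (p + 1)*(p + 2)*(p + 3)*(p - 2)
(5) = (a + 3)*(a^4 + 6*a^3 + 5*a^2 - 12*a) = (a + 3)^2*(a^3 + 3*a^2 - 4*a) = (a - 1)*(a + 3)^2*(a^2 + 4*a) = a*(a - 1)*(a + 3)^2*(a + 4)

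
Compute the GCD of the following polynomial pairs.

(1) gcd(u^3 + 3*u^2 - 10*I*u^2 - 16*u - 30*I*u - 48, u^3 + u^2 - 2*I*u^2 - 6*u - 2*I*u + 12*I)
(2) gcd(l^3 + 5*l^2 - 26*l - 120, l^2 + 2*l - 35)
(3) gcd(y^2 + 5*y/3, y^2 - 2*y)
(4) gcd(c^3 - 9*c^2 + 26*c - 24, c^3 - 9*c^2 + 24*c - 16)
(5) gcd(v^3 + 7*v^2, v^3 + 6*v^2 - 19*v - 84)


(1) = u^2 + u*(3 - 2*I) - 6*I
(2) = l - 5
(3) = gcd(y*(y + 5/3), y*(y - 2)) = y
(4) = gcd((c - 4)*(c - 3)*(c - 2), (c - 4)^2*(c - 1)) = c - 4
(5) = gcd(v^2*(v + 7), (v - 4)*(v + 3)*(v + 7)) = v + 7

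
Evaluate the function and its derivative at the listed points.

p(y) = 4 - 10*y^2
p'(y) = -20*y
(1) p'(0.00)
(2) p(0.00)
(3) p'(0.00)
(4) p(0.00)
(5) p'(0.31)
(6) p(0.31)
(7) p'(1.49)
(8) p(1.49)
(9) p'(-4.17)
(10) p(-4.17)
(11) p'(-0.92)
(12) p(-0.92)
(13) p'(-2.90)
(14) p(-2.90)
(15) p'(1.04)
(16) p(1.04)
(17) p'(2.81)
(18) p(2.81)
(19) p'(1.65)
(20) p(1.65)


(1) = 0.00
(2) = 4.00
(3) = 0.00
(4) = 4.00
(5) = -6.20
(6) = 3.04
(7) = -29.80
(8) = -18.20
(9) = 83.40
(10) = -169.89
(11) = 18.40
(12) = -4.46
(13) = 58.00
(14) = -80.10
(15) = -20.80
(16) = -6.82
(17) = -56.20
(18) = -74.96
(19) = -33.00
(20) = -23.22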